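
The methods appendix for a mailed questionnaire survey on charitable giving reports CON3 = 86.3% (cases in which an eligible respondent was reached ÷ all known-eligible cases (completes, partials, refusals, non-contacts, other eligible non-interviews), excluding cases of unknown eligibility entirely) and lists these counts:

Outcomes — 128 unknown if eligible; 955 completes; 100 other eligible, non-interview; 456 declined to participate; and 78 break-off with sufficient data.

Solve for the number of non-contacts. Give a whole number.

252

Top: 955 + 78 + 456 + 100 = 1589
CON3 = 1589 / D = 0.863
D = 1589 / 0.863 = 1841.3
Remaining denominator categories sum to 1589
non-contacts = 1841.3 − 1589 ≈ 252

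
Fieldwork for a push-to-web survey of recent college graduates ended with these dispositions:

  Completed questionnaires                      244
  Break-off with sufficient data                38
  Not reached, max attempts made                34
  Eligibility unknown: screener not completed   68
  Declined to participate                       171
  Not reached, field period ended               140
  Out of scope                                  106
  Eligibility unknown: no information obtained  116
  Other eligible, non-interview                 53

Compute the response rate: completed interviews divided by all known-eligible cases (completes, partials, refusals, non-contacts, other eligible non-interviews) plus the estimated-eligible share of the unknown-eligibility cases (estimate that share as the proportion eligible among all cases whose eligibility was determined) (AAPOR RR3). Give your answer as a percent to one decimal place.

29.1%

Non-contacts = 140 + 34 = 174
Undetermined eligibility = 68 + 116 = 184
Top: 244
Determined eligible: 244 + 38 + 171 + 174 + 53 = 680
e = 680 / (680 + 106) = 680 / 786 = 0.8651
Estimated eligible among unknowns: 0.8651 × 184 = 159.18
Denom: 680 + 159.18 = 839.18
RR3 = 244 / 839.18 = 0.2908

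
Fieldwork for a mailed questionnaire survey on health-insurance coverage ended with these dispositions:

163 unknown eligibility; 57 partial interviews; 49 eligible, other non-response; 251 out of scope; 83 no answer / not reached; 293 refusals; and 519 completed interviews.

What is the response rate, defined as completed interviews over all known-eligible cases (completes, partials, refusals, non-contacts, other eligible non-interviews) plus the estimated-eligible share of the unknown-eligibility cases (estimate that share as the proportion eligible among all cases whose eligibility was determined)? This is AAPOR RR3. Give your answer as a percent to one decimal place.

Numerator = 519
Determined eligible = 519 + 57 + 293 + 83 + 49 = 1001
e = 1001 / (1001 + 251) = 1001 / 1252 = 0.7995
Estimated eligible among unknowns = 0.7995 × 163 = 130.32
Base = 1001 + 130.32 = 1131.32
RR3 = 519 / 1131.32 = 0.4588

45.9%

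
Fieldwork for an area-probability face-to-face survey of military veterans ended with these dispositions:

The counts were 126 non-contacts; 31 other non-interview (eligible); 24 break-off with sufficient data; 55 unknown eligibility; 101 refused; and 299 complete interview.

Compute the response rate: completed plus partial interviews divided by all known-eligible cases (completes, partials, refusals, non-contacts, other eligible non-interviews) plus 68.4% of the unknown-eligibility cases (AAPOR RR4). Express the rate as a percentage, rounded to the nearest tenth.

52.2%

Num → 299 + 24 = 323
Eligible (known) → 299 + 24 + 101 + 126 + 31 = 581
Estimated eligible among unknowns → 0.6840 × 55 = 37.62
Denom → 581 + 37.62 = 618.62
RR4 = 323 / 618.62 = 0.5221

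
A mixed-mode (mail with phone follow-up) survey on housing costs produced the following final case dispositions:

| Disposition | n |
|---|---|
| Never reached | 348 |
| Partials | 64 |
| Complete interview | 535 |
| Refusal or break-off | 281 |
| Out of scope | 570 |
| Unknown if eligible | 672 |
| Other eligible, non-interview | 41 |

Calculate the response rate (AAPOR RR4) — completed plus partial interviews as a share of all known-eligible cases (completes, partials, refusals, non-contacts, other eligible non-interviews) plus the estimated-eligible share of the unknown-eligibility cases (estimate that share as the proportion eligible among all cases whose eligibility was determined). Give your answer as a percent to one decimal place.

Numerator = 535 + 64 = 599
Determined eligible = 535 + 64 + 281 + 348 + 41 = 1269
e = 1269 / (1269 + 570) = 1269 / 1839 = 0.6900
Eligible share of unknowns = 0.6900 × 672 = 463.68
Denominator = 1269 + 463.68 = 1732.68
RR4 = 599 / 1732.68 = 0.3457

34.6%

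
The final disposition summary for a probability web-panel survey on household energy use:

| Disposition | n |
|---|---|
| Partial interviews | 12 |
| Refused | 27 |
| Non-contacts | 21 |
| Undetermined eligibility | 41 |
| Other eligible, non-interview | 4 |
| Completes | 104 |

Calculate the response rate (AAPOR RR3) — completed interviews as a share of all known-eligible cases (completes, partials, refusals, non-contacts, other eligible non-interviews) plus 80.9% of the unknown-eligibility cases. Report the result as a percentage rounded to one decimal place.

Num → 104
Determined eligible → 104 + 12 + 27 + 21 + 4 = 168
e × U → 0.8090 × 41 = 33.17
Denominator → 168 + 33.17 = 201.17
RR3 = 104 / 201.17 = 0.5170

51.7%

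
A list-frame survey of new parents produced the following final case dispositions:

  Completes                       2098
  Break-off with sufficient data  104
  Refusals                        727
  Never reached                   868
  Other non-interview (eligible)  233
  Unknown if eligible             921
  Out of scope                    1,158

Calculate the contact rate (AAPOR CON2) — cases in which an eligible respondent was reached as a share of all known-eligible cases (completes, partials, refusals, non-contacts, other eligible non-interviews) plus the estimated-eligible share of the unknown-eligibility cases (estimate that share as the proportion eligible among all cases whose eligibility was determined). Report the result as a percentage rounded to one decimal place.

Top: 2098 + 104 + 727 + 233 = 3162
Eligible (known): 2098 + 104 + 727 + 868 + 233 = 4030
e = 4030 / (4030 + 1158) = 4030 / 5188 = 0.7768
Estimated eligible among unknowns: 0.7768 × 921 = 715.43
Denom: 4030 + 715.43 = 4745.43
CON2 = 3162 / 4745.43 = 0.6663

66.6%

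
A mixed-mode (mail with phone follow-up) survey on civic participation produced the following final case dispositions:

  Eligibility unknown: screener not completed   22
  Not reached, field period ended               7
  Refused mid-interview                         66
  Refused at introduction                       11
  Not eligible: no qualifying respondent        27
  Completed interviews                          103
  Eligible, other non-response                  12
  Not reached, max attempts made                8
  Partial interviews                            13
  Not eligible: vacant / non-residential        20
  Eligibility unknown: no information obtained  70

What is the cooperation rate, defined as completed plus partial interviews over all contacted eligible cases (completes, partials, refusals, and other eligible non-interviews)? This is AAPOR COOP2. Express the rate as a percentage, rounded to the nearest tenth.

Refusals = 11 + 66 = 77
No answer / not reached = 7 + 8 = 15
Unknown if eligible = 22 + 70 = 92
Ineligible = 27 + 20 = 47
Num: 103 + 13 = 116
Denom: 103 + 13 + 77 + 12 = 205
COOP2 = 116 / 205 = 0.5659

56.6%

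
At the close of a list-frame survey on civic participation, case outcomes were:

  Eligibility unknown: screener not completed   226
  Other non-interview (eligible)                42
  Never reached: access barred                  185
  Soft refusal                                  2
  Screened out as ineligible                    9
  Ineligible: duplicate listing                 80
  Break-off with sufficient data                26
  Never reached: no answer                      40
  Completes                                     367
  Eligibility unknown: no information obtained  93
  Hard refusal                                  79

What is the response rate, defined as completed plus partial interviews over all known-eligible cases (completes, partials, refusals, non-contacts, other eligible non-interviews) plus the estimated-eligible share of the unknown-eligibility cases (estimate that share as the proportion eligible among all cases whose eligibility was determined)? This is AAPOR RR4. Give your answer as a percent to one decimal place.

38.3%

Refused = 79 + 2 = 81
Never reached = 40 + 185 = 225
Eligibility not determined = 226 + 93 = 319
Not eligible = 9 + 80 = 89
Numerator = 367 + 26 = 393
Known eligible = 367 + 26 + 81 + 225 + 42 = 741
e = 741 / (741 + 89) = 741 / 830 = 0.8928
e × U = 0.8928 × 319 = 284.80
Base = 741 + 284.80 = 1025.80
RR4 = 393 / 1025.80 = 0.3831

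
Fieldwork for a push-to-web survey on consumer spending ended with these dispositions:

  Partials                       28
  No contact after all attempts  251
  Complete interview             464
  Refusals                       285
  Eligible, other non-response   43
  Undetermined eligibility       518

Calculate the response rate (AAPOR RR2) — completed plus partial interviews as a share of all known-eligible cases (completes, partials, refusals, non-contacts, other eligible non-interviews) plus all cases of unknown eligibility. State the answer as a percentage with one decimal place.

31.0%

Numerator → 464 + 28 = 492
Denominator → 464 + 28 + 285 + 251 + 43 + 518 = 1589
RR2 = 492 / 1589 = 0.3096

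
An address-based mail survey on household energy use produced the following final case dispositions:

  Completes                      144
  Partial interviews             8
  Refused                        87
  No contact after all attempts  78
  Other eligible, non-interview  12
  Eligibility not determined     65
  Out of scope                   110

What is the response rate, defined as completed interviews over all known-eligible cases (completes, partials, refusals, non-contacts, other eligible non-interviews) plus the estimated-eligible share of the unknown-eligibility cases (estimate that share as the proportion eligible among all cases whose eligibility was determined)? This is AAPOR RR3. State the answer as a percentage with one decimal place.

38.1%

Top → 144
Determined eligible → 144 + 8 + 87 + 78 + 12 = 329
e = 329 / (329 + 110) = 329 / 439 = 0.7494
Eligible share of unknowns → 0.7494 × 65 = 48.71
Denom → 329 + 48.71 = 377.71
RR3 = 144 / 377.71 = 0.3812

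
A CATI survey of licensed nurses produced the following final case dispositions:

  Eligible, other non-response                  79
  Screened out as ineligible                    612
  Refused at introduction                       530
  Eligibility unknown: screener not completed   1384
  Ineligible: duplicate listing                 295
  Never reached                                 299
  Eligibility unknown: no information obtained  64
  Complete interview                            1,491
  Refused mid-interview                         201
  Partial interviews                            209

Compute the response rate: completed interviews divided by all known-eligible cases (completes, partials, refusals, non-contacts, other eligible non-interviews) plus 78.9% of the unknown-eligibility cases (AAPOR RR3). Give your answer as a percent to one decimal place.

37.7%

Refused = 530 + 201 = 731
Eligibility not determined = 1384 + 64 = 1448
Screened out, ineligible = 612 + 295 = 907
Num: 1491
Eligible (known): 1491 + 209 + 731 + 299 + 79 = 2809
e × U: 0.7890 × 1448 = 1142.47
Denominator: 2809 + 1142.47 = 3951.47
RR3 = 1491 / 3951.47 = 0.3773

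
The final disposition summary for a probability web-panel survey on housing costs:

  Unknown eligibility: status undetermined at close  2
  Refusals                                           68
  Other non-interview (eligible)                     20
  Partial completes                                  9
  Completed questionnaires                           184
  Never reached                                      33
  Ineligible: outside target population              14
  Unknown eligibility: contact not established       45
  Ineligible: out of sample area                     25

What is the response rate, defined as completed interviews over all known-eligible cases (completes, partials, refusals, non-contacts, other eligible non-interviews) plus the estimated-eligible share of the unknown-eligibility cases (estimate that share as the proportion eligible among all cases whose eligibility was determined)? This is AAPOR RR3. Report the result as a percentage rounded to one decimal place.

Unknown if eligible = 45 + 2 = 47
Ineligible = 14 + 25 = 39
Num: 184
Determined eligible: 184 + 9 + 68 + 33 + 20 = 314
e = 314 / (314 + 39) = 314 / 353 = 0.8895
Eligible share of unknowns: 0.8895 × 47 = 41.81
Denom: 314 + 41.81 = 355.81
RR3 = 184 / 355.81 = 0.5171

51.7%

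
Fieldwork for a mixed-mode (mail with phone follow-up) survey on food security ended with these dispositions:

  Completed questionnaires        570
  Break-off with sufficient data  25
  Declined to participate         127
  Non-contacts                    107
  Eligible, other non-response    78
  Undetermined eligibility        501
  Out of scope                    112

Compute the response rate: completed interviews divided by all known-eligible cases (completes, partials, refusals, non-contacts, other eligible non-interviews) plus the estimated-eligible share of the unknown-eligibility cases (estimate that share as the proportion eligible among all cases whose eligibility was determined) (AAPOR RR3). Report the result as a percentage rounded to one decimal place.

Top = 570
Known eligible = 570 + 25 + 127 + 107 + 78 = 907
e = 907 / (907 + 112) = 907 / 1019 = 0.8901
Estimated eligible among unknowns = 0.8901 × 501 = 445.94
Denominator = 907 + 445.94 = 1352.94
RR3 = 570 / 1352.94 = 0.4213

42.1%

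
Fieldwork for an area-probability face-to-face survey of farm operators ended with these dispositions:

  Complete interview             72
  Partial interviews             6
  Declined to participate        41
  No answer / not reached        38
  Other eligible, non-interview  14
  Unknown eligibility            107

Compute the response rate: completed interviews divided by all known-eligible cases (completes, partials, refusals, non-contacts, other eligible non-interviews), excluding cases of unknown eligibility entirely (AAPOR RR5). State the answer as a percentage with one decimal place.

Num → 72
Denom → 72 + 6 + 41 + 38 + 14 = 171
RR5 = 72 / 171 = 0.4211

42.1%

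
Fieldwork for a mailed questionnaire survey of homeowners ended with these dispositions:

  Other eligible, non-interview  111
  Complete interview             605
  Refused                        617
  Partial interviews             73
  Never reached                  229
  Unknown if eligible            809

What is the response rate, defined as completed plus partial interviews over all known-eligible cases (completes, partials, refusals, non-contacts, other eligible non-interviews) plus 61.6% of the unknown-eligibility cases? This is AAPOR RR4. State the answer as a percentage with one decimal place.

Top: 605 + 73 = 678
Known eligible: 605 + 73 + 617 + 229 + 111 = 1635
Estimated eligible among unknowns: 0.6160 × 809 = 498.34
Denom: 1635 + 498.34 = 2133.34
RR4 = 678 / 2133.34 = 0.3178

31.8%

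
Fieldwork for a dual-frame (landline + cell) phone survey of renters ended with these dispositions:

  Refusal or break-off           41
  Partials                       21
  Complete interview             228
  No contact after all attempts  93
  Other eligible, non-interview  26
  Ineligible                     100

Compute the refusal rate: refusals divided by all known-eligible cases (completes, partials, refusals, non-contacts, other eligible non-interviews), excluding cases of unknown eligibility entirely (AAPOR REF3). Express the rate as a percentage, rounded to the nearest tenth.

10.0%

Top → 41
Base → 228 + 21 + 41 + 93 + 26 = 409
REF3 = 41 / 409 = 0.1002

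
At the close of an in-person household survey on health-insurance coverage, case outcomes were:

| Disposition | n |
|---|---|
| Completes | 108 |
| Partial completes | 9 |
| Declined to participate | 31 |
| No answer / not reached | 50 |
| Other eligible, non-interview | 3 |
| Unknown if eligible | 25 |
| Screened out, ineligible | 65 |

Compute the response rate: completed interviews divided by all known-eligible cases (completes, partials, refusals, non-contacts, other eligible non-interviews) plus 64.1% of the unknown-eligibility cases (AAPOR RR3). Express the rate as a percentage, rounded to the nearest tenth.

Top = 108
Eligible (known) = 108 + 9 + 31 + 50 + 3 = 201
Estimated eligible among unknowns = 0.6410 × 25 = 16.02
Denom = 201 + 16.02 = 217.02
RR3 = 108 / 217.02 = 0.4976

49.8%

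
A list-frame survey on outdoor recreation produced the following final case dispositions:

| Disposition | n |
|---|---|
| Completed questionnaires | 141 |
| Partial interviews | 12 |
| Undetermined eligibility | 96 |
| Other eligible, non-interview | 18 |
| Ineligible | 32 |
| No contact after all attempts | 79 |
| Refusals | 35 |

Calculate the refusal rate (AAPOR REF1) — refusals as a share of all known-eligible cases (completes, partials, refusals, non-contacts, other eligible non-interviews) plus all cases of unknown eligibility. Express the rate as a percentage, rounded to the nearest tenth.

Top: 35
Denominator: 141 + 12 + 35 + 79 + 18 + 96 = 381
REF1 = 35 / 381 = 0.0919

9.2%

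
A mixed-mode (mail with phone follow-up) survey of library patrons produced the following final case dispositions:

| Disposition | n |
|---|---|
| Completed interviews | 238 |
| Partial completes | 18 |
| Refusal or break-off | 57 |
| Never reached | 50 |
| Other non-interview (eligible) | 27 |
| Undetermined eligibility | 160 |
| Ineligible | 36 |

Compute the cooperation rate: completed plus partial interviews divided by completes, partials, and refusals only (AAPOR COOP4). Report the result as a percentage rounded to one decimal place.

Num → 238 + 18 = 256
Base → 238 + 18 + 57 = 313
COOP4 = 256 / 313 = 0.8179

81.8%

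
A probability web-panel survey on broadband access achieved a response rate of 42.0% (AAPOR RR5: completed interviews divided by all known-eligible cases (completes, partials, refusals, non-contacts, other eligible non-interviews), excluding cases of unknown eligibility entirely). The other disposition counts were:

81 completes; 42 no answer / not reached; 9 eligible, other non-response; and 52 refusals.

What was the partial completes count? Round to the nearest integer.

9

RR5 = 81 / D = 0.420
D = 81 / 0.420 = 192.9
Rest of base = 184
partial completes = 192.9 − 184 ≈ 9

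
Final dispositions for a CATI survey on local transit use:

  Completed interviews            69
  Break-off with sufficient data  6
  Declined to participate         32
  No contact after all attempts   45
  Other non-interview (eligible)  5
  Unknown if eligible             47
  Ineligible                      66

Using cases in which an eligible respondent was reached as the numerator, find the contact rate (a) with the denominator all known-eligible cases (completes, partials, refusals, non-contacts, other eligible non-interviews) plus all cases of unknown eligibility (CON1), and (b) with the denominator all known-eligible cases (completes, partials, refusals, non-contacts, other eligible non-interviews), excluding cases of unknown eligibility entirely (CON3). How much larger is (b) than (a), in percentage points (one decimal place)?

Top = 69 + 6 + 32 + 5 = 112
Denom = 69 + 6 + 32 + 45 + 5 + 47 = 204
CON1 = 112 / 204 = 0.5490
Denom = 69 + 6 + 32 + 45 + 5 = 157
CON3 = 112 / 157 = 0.7134
Difference = 71.34 − 54.90 = 16.44 percentage points

16.4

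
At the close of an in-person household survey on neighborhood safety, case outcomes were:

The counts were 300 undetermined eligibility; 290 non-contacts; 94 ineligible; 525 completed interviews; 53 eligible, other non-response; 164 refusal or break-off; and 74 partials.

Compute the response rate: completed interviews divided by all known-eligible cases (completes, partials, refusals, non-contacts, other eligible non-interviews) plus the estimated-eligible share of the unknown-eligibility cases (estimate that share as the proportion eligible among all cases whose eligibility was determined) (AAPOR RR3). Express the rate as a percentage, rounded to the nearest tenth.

38.0%

Top = 525
Determined eligible = 525 + 74 + 164 + 290 + 53 = 1106
e = 1106 / (1106 + 94) = 1106 / 1200 = 0.9217
Estimated eligible among unknowns = 0.9217 × 300 = 276.51
Base = 1106 + 276.51 = 1382.51
RR3 = 525 / 1382.51 = 0.3797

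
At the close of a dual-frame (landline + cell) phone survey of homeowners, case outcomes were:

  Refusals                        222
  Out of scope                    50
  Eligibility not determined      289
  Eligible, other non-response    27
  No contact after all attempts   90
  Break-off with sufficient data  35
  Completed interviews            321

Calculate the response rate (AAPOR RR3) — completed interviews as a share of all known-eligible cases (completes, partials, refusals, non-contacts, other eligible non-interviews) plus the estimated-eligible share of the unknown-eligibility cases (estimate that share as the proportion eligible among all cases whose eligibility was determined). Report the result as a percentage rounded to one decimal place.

33.3%

Num: 321
Known eligible: 321 + 35 + 222 + 90 + 27 = 695
e = 695 / (695 + 50) = 695 / 745 = 0.9329
Eligible share of unknowns: 0.9329 × 289 = 269.61
Base: 695 + 269.61 = 964.61
RR3 = 321 / 964.61 = 0.3328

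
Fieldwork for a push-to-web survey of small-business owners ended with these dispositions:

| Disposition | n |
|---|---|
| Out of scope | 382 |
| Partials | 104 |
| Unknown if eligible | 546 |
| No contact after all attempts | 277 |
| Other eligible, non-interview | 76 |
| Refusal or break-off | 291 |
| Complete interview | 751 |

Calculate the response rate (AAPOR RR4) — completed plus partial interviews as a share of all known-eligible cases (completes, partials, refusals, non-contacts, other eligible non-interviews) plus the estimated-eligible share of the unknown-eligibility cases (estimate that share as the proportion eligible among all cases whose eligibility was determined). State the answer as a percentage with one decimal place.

Top → 751 + 104 = 855
Known eligible → 751 + 104 + 291 + 277 + 76 = 1499
e = 1499 / (1499 + 382) = 1499 / 1881 = 0.7969
Estimated eligible among unknowns → 0.7969 × 546 = 435.11
Base → 1499 + 435.11 = 1934.11
RR4 = 855 / 1934.11 = 0.4421

44.2%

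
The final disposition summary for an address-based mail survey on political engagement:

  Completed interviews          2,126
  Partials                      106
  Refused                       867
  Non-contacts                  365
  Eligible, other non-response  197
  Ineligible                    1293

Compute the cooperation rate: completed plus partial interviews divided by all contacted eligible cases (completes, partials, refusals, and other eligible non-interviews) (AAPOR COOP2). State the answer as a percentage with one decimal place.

67.7%

Numerator: 2126 + 106 = 2232
Base: 2126 + 106 + 867 + 197 = 3296
COOP2 = 2232 / 3296 = 0.6772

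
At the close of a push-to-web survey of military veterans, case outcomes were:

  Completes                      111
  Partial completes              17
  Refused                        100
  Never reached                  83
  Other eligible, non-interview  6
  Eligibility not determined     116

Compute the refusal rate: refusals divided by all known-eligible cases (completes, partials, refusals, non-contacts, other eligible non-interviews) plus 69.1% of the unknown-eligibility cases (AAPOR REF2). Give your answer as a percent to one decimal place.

Num = 100
Eligible (known) = 111 + 17 + 100 + 83 + 6 = 317
e × U = 0.6910 × 116 = 80.16
Base = 317 + 80.16 = 397.16
REF2 = 100 / 397.16 = 0.2518

25.2%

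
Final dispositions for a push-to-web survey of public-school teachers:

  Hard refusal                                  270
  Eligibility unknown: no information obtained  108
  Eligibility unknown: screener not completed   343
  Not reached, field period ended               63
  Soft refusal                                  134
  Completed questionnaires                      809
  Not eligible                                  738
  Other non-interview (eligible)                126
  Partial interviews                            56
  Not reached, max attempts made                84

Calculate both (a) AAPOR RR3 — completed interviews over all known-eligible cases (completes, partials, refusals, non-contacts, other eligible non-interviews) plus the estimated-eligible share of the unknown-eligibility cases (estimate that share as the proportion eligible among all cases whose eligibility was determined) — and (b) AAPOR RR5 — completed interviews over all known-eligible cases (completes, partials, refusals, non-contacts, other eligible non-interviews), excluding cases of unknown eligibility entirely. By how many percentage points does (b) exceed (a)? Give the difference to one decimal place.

Refusal or break-off = 270 + 134 = 404
No answer / not reached = 63 + 84 = 147
Eligibility not determined = 343 + 108 = 451
Numerator: 809
Known eligible: 809 + 56 + 404 + 147 + 126 = 1542
e = 1542 / (1542 + 738) = 1542 / 2280 = 0.6763
e × U: 0.6763 × 451 = 305.01
Denominator: 1542 + 305.01 = 1847.01
RR3 = 809 / 1847.01 = 0.4380
Denominator: 809 + 56 + 404 + 147 + 126 = 1542
RR5 = 809 / 1542 = 0.5246
Difference = 52.46 − 43.80 = 8.66 percentage points

8.7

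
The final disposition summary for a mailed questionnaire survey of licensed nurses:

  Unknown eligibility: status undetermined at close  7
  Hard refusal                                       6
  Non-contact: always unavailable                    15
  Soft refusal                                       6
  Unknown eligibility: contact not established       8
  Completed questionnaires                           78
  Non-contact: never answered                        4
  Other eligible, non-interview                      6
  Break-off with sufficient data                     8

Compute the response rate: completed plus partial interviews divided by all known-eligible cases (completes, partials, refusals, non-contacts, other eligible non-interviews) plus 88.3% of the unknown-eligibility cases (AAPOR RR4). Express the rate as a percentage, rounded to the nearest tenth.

Declined to participate = 6 + 6 = 12
Non-contacts = 4 + 15 = 19
Eligibility not determined = 8 + 7 = 15
Num: 78 + 8 = 86
Known eligible: 78 + 8 + 12 + 19 + 6 = 123
e × U: 0.8830 × 15 = 13.25
Denom: 123 + 13.25 = 136.25
RR4 = 86 / 136.25 = 0.6312

63.1%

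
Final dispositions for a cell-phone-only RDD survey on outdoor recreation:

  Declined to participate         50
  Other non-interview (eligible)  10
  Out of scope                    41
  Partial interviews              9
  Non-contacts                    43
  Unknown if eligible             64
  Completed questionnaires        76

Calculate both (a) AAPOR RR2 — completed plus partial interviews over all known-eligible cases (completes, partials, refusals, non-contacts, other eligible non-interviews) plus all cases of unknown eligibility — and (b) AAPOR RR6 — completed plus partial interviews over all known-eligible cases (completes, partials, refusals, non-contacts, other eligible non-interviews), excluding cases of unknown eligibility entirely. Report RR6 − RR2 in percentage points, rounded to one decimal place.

Numerator → 76 + 9 = 85
Denominator → 76 + 9 + 50 + 43 + 10 + 64 = 252
RR2 = 85 / 252 = 0.3373
Denominator → 76 + 9 + 50 + 43 + 10 = 188
RR6 = 85 / 188 = 0.4521
Difference = 45.21 − 33.73 = 11.48 percentage points

11.5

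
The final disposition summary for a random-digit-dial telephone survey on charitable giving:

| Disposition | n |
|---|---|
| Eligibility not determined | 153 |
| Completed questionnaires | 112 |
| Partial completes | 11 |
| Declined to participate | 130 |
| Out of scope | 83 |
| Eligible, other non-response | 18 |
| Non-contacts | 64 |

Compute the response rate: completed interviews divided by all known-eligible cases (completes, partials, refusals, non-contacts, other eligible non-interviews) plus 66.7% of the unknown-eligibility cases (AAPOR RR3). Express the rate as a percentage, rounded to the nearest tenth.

25.6%

Num: 112
Determined eligible: 112 + 11 + 130 + 64 + 18 = 335
e × U: 0.6670 × 153 = 102.05
Denominator: 335 + 102.05 = 437.05
RR3 = 112 / 437.05 = 0.2563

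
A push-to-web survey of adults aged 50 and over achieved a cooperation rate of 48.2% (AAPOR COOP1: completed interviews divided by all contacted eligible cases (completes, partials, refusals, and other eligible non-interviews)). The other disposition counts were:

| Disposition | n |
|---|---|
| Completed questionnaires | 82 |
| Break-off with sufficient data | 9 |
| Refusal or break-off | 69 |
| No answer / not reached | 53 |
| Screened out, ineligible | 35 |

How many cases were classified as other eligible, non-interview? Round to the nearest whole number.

COOP1 = 82 / D = 0.482
D = 82 / 0.482 = 170.1
Remaining denominator categories sum to 160
other eligible, non-interview = 170.1 − 160 ≈ 10

10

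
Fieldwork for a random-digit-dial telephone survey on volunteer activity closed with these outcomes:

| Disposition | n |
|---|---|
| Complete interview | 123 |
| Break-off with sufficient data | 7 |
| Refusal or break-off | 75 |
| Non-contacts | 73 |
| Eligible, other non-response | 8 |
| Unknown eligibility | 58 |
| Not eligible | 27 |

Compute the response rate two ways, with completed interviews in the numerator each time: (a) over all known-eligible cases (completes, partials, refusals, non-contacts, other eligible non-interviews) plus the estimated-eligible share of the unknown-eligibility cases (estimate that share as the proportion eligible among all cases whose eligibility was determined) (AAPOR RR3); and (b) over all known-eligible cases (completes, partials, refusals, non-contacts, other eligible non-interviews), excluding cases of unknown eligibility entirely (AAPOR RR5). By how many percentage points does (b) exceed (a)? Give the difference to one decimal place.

6.7

Num: 123
Determined eligible: 123 + 7 + 75 + 73 + 8 = 286
e = 286 / (286 + 27) = 286 / 313 = 0.9137
Eligible share of unknowns: 0.9137 × 58 = 52.99
Denom: 286 + 52.99 = 338.99
RR3 = 123 / 338.99 = 0.3628
Denom: 123 + 7 + 75 + 73 + 8 = 286
RR5 = 123 / 286 = 0.4301
Difference = 43.01 − 36.28 = 6.73 percentage points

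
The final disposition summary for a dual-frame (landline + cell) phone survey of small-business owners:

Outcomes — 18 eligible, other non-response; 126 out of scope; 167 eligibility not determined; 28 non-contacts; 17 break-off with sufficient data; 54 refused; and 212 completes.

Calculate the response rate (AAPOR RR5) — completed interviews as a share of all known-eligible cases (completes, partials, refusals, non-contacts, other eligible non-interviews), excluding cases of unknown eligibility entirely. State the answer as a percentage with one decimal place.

Numerator: 212
Base: 212 + 17 + 54 + 28 + 18 = 329
RR5 = 212 / 329 = 0.6444

64.4%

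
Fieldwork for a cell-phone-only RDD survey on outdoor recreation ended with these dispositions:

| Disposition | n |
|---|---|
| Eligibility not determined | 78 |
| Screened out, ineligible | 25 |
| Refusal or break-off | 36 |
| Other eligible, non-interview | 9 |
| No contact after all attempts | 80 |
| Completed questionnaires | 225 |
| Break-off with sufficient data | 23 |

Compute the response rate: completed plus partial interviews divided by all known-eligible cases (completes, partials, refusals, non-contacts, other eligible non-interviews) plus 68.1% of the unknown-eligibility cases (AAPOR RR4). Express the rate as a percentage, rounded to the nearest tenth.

Num = 225 + 23 = 248
Determined eligible = 225 + 23 + 36 + 80 + 9 = 373
e × U = 0.6810 × 78 = 53.12
Denominator = 373 + 53.12 = 426.12
RR4 = 248 / 426.12 = 0.5820

58.2%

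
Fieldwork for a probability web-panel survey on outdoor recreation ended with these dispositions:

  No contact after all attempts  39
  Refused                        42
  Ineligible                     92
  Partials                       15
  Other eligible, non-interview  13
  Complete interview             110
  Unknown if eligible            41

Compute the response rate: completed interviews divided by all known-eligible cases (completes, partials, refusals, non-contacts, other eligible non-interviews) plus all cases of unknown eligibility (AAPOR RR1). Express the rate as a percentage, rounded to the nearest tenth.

42.3%

Num: 110
Denominator: 110 + 15 + 42 + 39 + 13 + 41 = 260
RR1 = 110 / 260 = 0.4231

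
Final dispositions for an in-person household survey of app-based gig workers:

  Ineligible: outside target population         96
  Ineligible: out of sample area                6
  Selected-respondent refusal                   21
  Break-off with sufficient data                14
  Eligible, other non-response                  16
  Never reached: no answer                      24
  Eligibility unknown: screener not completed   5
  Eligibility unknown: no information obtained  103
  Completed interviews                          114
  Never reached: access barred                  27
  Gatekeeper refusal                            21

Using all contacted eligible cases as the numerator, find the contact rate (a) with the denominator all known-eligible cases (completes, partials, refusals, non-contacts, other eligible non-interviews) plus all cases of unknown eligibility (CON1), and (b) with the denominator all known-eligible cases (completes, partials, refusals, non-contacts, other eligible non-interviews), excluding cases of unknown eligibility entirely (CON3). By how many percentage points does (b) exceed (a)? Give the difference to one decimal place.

24.6

Refusals = 21 + 21 = 42
Never reached = 24 + 27 = 51
Unknown eligibility = 5 + 103 = 108
Ineligible = 96 + 6 = 102
Num: 114 + 14 + 42 + 16 = 186
Denom: 114 + 14 + 42 + 51 + 16 + 108 = 345
CON1 = 186 / 345 = 0.5391
Denom: 114 + 14 + 42 + 51 + 16 = 237
CON3 = 186 / 237 = 0.7848
Difference = 78.48 − 53.91 = 24.57 percentage points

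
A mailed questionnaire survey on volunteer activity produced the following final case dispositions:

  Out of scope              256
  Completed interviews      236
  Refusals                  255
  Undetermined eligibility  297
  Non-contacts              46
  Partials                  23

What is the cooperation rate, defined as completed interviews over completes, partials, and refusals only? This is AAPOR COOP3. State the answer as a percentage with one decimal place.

45.9%

Top: 236
Base: 236 + 23 + 255 = 514
COOP3 = 236 / 514 = 0.4591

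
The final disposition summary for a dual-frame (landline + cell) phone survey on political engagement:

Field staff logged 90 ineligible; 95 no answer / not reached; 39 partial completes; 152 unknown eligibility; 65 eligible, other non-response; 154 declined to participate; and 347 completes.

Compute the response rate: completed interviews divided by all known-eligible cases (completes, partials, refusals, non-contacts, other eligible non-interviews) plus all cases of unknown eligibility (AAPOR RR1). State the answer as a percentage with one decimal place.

40.7%

Top → 347
Base → 347 + 39 + 154 + 95 + 65 + 152 = 852
RR1 = 347 / 852 = 0.4073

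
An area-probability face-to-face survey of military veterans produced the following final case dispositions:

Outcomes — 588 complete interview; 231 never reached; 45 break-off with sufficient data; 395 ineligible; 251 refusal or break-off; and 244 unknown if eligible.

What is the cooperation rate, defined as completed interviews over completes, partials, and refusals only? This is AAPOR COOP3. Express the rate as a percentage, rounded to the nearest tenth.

66.5%

Top → 588
Denominator → 588 + 45 + 251 = 884
COOP3 = 588 / 884 = 0.6652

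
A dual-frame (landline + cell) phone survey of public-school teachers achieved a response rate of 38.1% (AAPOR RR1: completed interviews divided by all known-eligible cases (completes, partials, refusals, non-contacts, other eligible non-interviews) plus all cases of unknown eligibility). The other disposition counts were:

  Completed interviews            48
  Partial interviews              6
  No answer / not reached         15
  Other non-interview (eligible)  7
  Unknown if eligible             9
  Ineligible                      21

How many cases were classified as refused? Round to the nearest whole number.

41

RR1 = 48 / D = 0.381
D = 48 / 0.381 = 126.0
Remaining denominator categories sum to 85
refused = 126.0 − 85 ≈ 41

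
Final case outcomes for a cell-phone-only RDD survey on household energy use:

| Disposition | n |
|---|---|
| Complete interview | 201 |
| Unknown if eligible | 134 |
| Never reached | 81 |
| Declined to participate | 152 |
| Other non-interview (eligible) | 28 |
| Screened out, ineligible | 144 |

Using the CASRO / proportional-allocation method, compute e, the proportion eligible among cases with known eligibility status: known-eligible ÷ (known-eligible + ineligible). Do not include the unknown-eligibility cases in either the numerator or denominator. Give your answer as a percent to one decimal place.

76.2%

Known eligible = 201 + 152 + 81 + 28 = 462
e = 462 / (462 + 144) = 462 / 606 = 0.7624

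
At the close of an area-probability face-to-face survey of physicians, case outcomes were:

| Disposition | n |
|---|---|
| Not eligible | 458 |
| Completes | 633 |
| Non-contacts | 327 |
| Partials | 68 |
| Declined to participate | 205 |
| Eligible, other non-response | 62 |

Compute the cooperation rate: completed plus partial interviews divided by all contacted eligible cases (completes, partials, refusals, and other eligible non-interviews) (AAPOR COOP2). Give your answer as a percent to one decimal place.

72.4%

Num: 633 + 68 = 701
Denominator: 633 + 68 + 205 + 62 = 968
COOP2 = 701 / 968 = 0.7242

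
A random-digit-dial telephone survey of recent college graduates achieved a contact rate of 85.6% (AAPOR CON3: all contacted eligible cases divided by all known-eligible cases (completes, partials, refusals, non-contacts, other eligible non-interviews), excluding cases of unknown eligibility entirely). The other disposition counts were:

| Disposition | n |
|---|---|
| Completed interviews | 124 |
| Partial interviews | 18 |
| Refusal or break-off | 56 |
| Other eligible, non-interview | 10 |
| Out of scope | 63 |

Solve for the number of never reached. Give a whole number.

Numerator → 124 + 18 + 56 + 10 = 208
CON3 = 208 / D = 0.856
D = 208 / 0.856 = 243.0
Other denominator terms total 208
never reached = 243.0 − 208 ≈ 35

35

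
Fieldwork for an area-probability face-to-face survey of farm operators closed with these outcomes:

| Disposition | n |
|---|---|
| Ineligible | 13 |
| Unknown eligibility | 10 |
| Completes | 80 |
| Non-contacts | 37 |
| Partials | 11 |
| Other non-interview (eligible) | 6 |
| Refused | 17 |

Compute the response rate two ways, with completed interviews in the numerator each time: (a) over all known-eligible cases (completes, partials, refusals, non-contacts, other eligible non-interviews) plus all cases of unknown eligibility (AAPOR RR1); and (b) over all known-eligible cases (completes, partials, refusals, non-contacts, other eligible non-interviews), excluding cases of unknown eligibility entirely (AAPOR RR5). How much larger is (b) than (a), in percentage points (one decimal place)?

Num → 80
Denom → 80 + 11 + 17 + 37 + 6 + 10 = 161
RR1 = 80 / 161 = 0.4969
Denom → 80 + 11 + 17 + 37 + 6 = 151
RR5 = 80 / 151 = 0.5298
Difference = 52.98 − 49.69 = 3.29 percentage points

3.3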